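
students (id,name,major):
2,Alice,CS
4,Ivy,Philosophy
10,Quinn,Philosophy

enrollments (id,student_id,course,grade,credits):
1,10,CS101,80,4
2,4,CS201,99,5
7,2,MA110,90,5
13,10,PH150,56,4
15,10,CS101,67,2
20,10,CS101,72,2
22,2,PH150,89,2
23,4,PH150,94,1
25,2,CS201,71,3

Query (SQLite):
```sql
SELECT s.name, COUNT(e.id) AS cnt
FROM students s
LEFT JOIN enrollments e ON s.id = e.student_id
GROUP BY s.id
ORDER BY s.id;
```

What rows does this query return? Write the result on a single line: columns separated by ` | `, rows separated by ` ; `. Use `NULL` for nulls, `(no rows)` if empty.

Alice | 3 ; Ivy | 2 ; Quinn | 4

LEFT JOIN keeps every students row; unmatched ones get NULL for enrollments columns.
Group by students.id and compute COUNT(e.id). COUNT(col) of an all-NULL group is 0.
  2: ids {7, 22, 25} → COUNT(e.id)=3
  4: ids {2, 23} → COUNT(e.id)=2
  10: ids {1, 13, 15, 20} → COUNT(e.id)=4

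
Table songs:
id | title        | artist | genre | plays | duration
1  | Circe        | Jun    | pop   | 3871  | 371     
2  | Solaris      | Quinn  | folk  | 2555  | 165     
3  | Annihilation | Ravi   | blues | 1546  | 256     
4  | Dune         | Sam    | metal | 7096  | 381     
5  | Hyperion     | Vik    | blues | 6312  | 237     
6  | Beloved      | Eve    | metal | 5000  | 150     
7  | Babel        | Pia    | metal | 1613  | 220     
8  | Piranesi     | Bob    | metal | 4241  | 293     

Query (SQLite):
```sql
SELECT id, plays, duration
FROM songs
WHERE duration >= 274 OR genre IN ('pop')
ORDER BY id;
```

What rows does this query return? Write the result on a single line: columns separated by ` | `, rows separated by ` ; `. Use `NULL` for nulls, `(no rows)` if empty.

duration >= 274: ids {1, 4, 8}
genre IN ('pop'): ids {1}
Combine with OR.

1 | 3871 | 371 ; 4 | 7096 | 381 ; 8 | 4241 | 293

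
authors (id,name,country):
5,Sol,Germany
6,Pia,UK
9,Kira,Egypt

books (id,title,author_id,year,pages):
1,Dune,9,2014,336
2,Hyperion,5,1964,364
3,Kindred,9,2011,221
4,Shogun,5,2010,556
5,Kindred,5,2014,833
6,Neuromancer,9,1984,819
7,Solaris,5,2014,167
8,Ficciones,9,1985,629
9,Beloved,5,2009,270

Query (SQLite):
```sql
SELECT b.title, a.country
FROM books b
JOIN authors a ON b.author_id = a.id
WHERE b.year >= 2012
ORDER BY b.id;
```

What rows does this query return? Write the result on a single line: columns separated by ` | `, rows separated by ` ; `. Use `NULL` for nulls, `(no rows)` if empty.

Each books row matches the authors row where author_id = authors.id.
Then keep rows with b.year >= 2012.

Dune | Egypt ; Kindred | Germany ; Solaris | Germany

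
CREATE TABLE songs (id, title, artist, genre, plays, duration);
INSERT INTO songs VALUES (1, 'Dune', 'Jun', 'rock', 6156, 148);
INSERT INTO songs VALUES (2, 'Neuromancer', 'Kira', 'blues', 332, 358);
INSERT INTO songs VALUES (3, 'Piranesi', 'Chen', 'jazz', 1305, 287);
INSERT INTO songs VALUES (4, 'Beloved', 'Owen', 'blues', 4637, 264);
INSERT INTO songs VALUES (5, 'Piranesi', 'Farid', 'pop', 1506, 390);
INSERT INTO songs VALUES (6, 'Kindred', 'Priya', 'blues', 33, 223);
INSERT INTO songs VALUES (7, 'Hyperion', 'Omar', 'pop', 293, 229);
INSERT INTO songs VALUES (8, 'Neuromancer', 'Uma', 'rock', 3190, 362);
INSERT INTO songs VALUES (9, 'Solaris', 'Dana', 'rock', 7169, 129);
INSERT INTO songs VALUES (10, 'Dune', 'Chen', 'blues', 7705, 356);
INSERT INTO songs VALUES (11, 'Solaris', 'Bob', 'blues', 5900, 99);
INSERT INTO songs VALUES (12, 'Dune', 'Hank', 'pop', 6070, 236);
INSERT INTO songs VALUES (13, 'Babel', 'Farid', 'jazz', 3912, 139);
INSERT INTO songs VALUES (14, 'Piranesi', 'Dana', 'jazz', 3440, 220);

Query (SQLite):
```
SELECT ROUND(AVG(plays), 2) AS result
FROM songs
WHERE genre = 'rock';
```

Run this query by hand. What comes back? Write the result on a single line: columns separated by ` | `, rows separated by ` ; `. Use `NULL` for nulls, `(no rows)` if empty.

5505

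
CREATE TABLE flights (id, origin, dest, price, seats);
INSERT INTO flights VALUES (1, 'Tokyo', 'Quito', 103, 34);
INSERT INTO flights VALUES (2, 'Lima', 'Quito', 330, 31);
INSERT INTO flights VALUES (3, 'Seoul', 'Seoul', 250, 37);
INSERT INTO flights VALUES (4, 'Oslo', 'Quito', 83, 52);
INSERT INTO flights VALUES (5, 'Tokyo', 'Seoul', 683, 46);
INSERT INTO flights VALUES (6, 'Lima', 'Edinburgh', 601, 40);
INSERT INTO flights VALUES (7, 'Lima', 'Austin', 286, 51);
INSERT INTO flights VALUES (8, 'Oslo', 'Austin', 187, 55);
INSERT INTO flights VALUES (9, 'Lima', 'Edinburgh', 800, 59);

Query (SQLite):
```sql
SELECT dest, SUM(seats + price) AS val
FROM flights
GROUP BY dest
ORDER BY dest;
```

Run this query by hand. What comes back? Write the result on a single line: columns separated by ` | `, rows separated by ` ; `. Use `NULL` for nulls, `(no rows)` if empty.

For each row compute seats + price.
Group by dest; take SUM of the expression per group.
  Austin: ids {7, 8} → SUM(seats + price)=579
  Edinburgh: ids {6, 9} → SUM(seats + price)=1500
  Quito: ids {1, 2, 4} → SUM(seats + price)=633
  Seoul: ids {3, 5} → SUM(seats + price)=1016

Austin | 579 ; Edinburgh | 1500 ; Quito | 633 ; Seoul | 1016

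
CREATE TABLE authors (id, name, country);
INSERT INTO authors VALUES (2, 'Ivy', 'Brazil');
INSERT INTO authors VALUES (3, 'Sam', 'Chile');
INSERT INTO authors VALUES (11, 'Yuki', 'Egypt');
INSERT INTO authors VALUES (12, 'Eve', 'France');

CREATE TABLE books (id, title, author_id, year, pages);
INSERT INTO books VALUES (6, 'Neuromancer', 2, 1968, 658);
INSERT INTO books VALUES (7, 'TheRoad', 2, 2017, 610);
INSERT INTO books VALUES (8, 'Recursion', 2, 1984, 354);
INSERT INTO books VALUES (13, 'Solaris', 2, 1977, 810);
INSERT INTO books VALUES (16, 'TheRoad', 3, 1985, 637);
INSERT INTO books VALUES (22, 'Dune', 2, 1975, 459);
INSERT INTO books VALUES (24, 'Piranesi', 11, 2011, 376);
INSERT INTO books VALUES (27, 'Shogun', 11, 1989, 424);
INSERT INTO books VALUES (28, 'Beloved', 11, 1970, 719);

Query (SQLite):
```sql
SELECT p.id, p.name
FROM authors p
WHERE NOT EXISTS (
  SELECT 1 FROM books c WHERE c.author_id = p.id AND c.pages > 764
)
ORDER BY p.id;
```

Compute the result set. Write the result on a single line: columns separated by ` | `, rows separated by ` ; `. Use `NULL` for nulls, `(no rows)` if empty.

For each authors row, check whether any books with matching author_id has pages > 764.
Keep rows where that is false.

3 | Sam ; 11 | Yuki ; 12 | Eve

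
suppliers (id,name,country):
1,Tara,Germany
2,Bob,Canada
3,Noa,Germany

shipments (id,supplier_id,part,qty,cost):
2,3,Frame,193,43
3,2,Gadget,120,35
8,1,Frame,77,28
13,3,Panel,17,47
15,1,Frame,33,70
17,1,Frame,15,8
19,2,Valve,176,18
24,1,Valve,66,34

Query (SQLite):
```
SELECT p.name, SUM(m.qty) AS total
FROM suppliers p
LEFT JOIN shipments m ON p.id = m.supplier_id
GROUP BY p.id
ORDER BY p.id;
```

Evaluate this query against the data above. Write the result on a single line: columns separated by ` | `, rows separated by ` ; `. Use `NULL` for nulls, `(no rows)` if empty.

Tara | 191 ; Bob | 296 ; Noa | 210

LEFT JOIN keeps every suppliers row; unmatched ones get NULL for shipments columns.
Group by suppliers.id and compute SUM(m.qty). SUM over an all-NULL group is NULL.
  1: ids {8, 15, 17, 24} → SUM(m.qty)=191
  2: ids {3, 19} → SUM(m.qty)=296
  3: ids {2, 13} → SUM(m.qty)=210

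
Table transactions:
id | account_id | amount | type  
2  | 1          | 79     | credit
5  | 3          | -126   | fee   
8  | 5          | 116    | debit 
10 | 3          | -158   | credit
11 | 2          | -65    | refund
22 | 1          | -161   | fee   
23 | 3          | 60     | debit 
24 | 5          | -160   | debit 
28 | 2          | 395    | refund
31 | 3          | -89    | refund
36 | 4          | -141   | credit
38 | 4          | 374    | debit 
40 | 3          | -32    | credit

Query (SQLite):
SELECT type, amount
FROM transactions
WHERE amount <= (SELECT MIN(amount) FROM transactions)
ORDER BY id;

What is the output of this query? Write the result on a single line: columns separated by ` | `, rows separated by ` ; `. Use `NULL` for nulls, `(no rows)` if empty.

Scalar subquery: MIN(amount) over all transactions rows = -161.
Keep rows where amount <= that value.

fee | -161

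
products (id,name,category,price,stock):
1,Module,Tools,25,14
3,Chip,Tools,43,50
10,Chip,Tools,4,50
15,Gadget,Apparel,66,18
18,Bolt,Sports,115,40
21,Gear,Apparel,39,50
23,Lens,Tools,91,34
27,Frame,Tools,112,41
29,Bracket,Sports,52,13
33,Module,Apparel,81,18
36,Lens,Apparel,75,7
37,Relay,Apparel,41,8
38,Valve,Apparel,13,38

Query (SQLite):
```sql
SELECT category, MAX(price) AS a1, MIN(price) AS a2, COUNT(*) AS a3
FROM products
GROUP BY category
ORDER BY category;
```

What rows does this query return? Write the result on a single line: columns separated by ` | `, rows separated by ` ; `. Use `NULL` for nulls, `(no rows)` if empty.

Apparel | 81 | 13 | 6 ; Sports | 115 | 52 | 2 ; Tools | 112 | 4 | 5

Group products by category.
Per group compute: MAX(price), MIN(price), COUNT(*).
  Apparel: ids {15, 21, 33, 36, 37, 38} → MAX(price)=81, MIN(price)=13, COUNT(*)=6
  Sports: ids {18, 29} → MAX(price)=115, MIN(price)=52, COUNT(*)=2
  Tools: ids {1, 3, 10, 23, 27} → MAX(price)=112, MIN(price)=4, COUNT(*)=5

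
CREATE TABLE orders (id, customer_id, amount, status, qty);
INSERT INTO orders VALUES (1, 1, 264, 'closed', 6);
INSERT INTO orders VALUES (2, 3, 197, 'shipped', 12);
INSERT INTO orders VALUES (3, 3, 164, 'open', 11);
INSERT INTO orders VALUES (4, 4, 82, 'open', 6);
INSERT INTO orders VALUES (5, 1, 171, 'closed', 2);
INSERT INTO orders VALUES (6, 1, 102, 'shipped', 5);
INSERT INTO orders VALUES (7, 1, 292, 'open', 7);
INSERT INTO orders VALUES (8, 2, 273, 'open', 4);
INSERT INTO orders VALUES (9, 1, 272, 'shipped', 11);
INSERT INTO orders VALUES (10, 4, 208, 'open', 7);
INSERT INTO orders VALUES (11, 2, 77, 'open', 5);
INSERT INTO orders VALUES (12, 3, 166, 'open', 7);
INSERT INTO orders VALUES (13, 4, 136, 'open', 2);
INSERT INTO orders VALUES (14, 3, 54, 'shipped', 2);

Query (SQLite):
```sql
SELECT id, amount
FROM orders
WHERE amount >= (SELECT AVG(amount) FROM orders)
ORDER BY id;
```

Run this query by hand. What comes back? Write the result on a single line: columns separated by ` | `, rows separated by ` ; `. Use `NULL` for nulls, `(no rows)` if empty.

Scalar subquery: AVG(amount) over all orders rows = 175.571429 (≈; comparison uses full precision).
Keep rows where amount >= that value.

1 | 264 ; 2 | 197 ; 7 | 292 ; 8 | 273 ; 9 | 272 ; 10 | 208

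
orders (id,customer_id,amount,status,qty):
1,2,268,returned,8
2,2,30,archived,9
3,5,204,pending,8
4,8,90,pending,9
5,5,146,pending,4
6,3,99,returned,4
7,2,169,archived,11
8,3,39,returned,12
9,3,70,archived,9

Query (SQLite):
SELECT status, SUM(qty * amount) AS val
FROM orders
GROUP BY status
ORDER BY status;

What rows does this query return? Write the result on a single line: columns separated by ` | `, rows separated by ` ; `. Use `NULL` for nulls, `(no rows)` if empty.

For each row compute qty * amount.
Group by status; take SUM of the expression per group.
  archived: ids {2, 7, 9} → SUM(qty * amount)=2759
  pending: ids {3, 4, 5} → SUM(qty * amount)=3026
  returned: ids {1, 6, 8} → SUM(qty * amount)=3008

archived | 2759 ; pending | 3026 ; returned | 3008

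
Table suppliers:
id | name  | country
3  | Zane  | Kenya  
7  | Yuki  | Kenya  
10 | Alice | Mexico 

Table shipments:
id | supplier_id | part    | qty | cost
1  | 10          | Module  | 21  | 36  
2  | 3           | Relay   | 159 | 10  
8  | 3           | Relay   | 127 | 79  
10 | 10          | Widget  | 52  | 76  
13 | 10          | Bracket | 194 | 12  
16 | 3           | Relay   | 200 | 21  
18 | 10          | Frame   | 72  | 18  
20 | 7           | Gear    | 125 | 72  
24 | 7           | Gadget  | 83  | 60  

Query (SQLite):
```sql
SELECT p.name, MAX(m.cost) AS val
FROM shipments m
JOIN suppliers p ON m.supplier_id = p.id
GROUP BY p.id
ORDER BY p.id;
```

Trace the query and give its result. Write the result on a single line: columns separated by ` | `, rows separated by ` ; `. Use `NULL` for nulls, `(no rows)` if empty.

Join each shipments row to its suppliers via supplier_id.
Group joined rows by suppliers.id; compute MAX(m.cost) per group.
  3: ids {2, 8, 16} → MAX(m.cost)=79
  7: ids {20, 24} → MAX(m.cost)=72
  10: ids {1, 10, 13, 18} → MAX(m.cost)=76

Zane | 79 ; Yuki | 72 ; Alice | 76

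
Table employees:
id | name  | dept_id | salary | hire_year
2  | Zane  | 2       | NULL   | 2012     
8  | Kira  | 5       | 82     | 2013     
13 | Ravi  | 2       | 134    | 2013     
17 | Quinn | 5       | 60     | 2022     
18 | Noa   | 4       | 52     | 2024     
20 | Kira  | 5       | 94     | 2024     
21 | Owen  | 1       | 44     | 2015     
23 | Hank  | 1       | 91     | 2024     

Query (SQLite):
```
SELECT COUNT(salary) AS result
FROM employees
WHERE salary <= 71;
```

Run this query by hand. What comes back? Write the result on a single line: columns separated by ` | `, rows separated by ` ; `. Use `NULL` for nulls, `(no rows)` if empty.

Rows where salary <= 71 → salary values: [60, 52, 44].
COUNT(salary) counts non-NULL values → 3.

3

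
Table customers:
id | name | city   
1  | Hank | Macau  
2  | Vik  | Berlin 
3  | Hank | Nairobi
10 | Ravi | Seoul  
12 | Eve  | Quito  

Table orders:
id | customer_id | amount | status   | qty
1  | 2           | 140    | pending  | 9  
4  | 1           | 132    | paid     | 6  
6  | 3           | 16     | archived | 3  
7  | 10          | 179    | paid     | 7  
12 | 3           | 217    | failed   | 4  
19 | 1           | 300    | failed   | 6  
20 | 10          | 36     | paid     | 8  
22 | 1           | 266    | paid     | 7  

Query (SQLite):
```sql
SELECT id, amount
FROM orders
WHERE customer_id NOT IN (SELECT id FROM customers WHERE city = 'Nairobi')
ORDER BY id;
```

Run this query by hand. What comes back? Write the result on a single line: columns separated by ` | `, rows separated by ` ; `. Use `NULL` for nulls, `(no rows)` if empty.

Inner query: customers.id where city = 'Nairobi'.
Outer: keep orders rows whose customer_id is not in that set.
Inner query → {3}

1 | 140 ; 4 | 132 ; 7 | 179 ; 19 | 300 ; 20 | 36 ; 22 | 266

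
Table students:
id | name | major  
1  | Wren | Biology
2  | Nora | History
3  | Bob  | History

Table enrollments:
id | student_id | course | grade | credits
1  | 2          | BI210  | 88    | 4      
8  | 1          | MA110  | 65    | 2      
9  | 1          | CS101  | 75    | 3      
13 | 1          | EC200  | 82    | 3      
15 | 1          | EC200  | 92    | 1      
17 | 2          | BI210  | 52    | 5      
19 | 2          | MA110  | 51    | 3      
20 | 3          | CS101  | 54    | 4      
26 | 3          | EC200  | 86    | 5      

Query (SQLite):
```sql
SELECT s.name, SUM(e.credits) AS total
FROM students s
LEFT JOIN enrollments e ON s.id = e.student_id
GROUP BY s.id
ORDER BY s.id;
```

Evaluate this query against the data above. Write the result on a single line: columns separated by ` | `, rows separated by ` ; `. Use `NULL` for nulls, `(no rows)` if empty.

Wren | 9 ; Nora | 12 ; Bob | 9

LEFT JOIN keeps every students row; unmatched ones get NULL for enrollments columns.
Group by students.id and compute SUM(e.credits). SUM over an all-NULL group is NULL.
  1: ids {8, 9, 13, 15} → SUM(e.credits)=9
  2: ids {1, 17, 19} → SUM(e.credits)=12
  3: ids {20, 26} → SUM(e.credits)=9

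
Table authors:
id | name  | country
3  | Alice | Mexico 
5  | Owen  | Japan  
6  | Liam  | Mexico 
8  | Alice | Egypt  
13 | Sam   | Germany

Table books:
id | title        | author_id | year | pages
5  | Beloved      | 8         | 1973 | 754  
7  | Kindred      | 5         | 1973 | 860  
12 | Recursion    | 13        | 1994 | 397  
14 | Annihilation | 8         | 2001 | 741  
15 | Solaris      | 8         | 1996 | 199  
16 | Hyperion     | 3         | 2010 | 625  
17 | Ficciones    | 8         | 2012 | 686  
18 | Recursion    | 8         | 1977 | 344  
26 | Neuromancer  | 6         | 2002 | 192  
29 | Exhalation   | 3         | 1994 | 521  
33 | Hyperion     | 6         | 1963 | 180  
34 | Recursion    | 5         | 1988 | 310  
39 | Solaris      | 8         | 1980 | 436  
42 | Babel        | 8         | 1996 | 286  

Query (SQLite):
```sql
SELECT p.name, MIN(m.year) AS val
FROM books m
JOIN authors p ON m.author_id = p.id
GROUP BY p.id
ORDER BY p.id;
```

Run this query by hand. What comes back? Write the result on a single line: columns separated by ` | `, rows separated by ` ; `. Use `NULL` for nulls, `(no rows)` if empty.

Join each books row to its authors via author_id.
Group joined rows by authors.id; compute MIN(m.year) per group.
  3: ids {16, 29} → MIN(m.year)=1994
  5: ids {7, 34} → MIN(m.year)=1973
  6: ids {26, 33} → MIN(m.year)=1963
  8: ids {5, 14, 15, 17, 18, 39, 42} → MIN(m.year)=1973
  13: ids {12} → MIN(m.year)=1994

Alice | 1994 ; Owen | 1973 ; Liam | 1963 ; Alice | 1973 ; Sam | 1994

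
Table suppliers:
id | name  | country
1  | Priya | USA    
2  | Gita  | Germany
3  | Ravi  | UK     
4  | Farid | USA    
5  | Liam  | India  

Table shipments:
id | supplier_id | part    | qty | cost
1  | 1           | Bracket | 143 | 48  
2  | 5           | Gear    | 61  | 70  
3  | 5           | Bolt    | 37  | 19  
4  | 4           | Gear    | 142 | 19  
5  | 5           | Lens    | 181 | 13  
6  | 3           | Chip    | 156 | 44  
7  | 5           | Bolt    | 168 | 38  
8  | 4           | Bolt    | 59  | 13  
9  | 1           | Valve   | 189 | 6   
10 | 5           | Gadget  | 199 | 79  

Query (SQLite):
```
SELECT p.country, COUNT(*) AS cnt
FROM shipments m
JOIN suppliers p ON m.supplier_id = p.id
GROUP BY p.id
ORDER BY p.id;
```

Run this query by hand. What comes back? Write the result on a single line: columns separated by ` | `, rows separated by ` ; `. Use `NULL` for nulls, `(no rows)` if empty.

Join each shipments row to its suppliers via supplier_id.
Group joined rows by suppliers.id; compute COUNT(*) per group.
  1: ids {1, 9} → COUNT(*)=2
  3: ids {6} → COUNT(*)=1
  4: ids {4, 8} → COUNT(*)=2
  5: ids {2, 3, 5, 7, 10} → COUNT(*)=5

USA | 2 ; UK | 1 ; USA | 2 ; India | 5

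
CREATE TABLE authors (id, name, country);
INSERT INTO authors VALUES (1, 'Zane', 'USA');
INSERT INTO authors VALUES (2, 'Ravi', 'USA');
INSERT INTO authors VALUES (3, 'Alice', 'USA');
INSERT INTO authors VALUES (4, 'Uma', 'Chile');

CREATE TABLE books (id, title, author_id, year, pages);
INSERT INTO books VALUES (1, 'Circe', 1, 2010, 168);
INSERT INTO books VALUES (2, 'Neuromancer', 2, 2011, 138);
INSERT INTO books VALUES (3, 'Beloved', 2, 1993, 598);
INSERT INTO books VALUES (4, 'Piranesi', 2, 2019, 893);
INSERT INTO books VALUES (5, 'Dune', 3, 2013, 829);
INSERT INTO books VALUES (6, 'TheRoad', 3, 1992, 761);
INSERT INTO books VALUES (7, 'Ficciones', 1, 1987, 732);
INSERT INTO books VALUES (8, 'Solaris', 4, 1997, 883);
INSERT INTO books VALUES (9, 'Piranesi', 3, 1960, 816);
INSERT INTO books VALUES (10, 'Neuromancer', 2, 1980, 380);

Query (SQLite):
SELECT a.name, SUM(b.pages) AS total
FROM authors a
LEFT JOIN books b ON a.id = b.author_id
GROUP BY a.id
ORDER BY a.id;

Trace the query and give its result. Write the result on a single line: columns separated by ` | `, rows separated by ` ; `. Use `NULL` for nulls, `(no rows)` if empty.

LEFT JOIN keeps every authors row; unmatched ones get NULL for books columns.
Group by authors.id and compute SUM(b.pages). SUM over an all-NULL group is NULL.
  1: ids {1, 7} → SUM(b.pages)=900
  2: ids {2, 3, 4, 10} → SUM(b.pages)=2009
  3: ids {5, 6, 9} → SUM(b.pages)=2406
  4: ids {8} → SUM(b.pages)=883

Zane | 900 ; Ravi | 2009 ; Alice | 2406 ; Uma | 883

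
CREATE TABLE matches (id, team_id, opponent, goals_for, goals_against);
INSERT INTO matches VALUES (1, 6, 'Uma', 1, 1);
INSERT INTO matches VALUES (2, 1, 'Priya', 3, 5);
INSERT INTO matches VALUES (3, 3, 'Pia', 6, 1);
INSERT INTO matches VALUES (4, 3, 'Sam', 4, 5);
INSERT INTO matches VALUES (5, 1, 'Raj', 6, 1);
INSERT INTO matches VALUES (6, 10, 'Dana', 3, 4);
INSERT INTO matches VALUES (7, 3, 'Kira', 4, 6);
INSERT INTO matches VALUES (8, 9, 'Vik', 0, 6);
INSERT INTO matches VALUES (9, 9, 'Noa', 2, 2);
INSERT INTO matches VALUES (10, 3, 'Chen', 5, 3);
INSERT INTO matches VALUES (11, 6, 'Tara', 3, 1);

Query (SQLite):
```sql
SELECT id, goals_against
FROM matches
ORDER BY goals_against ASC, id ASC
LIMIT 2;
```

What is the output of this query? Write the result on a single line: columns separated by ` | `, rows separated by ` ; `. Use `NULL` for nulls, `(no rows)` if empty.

Sort by goals_against asc, tiebreak id asc: (1, id=1), (1, id=3), (1, id=5), (1, id=11), (2, id=9) …. Take first 2.

1 | 1 ; 3 | 1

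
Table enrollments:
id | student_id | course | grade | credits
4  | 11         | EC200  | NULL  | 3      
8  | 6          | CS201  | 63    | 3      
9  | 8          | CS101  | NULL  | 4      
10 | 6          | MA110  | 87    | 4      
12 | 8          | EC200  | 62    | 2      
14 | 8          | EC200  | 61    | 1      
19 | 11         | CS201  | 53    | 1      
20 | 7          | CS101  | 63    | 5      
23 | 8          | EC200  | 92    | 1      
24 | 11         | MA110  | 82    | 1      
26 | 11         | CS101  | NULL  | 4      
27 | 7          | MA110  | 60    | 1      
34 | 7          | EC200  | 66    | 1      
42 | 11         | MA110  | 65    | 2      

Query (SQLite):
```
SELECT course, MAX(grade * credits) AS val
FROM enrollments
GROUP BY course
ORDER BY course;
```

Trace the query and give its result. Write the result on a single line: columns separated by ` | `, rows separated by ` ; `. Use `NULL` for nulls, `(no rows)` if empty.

For each row compute grade * credits.
Group by course; take MAX of the expression per group.
  CS101: ids {9, 20, 26} → MAX(grade * credits)=315
  CS201: ids {8, 19} → MAX(grade * credits)=189
  EC200: ids {4, 12, 14, 23, 34} → MAX(grade * credits)=124
  MA110: ids {10, 24, 27, 42} → MAX(grade * credits)=348

CS101 | 315 ; CS201 | 189 ; EC200 | 124 ; MA110 | 348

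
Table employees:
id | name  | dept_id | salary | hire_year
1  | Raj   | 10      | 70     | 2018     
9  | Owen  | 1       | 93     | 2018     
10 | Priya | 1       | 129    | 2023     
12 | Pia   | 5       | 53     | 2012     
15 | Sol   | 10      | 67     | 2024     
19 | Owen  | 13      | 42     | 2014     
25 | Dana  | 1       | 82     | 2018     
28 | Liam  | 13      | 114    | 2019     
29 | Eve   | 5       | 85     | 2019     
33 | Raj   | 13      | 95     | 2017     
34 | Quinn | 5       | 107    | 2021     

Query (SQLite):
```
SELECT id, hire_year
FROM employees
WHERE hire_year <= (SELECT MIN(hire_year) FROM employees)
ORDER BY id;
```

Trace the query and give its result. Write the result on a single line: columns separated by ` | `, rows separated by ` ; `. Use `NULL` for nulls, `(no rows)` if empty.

12 | 2012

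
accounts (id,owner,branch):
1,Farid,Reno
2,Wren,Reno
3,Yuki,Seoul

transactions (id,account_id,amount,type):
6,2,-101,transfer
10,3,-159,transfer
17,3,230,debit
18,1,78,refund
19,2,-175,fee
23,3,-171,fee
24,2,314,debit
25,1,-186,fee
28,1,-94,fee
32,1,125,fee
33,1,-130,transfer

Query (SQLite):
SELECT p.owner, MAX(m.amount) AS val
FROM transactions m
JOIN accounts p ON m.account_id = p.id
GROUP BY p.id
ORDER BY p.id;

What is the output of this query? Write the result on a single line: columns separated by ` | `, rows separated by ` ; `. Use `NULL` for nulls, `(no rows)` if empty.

Farid | 125 ; Wren | 314 ; Yuki | 230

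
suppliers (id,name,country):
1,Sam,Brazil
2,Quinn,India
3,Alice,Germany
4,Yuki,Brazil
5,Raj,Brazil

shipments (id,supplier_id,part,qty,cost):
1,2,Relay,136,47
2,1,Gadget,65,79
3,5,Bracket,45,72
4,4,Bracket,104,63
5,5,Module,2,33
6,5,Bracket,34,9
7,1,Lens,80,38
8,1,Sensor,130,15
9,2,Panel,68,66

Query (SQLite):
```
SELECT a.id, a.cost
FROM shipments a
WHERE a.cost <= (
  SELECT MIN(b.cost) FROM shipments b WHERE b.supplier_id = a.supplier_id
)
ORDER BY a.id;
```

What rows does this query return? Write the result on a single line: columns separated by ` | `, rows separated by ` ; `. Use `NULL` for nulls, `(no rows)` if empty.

1 | 47 ; 4 | 63 ; 6 | 9 ; 8 | 15

For each shipments row a, compute MIN(cost) over rows sharing a.supplier_id.
Keep row a if a.cost <= that per-group MIN.
  supplier_id=1: MIN(cost) = 15
  supplier_id=2: MIN(cost) = 47
  supplier_id=4: MIN(cost) = 63
  supplier_id=5: MIN(cost) = 9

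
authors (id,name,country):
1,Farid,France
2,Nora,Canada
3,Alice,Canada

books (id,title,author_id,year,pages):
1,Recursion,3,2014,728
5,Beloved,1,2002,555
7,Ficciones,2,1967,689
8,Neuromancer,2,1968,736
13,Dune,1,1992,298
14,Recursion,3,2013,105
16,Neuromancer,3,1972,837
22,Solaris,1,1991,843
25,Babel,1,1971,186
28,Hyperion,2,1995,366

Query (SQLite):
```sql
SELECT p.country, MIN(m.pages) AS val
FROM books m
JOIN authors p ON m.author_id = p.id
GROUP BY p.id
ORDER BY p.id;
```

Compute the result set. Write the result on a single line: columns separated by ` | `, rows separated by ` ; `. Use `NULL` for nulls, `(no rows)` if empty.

France | 186 ; Canada | 366 ; Canada | 105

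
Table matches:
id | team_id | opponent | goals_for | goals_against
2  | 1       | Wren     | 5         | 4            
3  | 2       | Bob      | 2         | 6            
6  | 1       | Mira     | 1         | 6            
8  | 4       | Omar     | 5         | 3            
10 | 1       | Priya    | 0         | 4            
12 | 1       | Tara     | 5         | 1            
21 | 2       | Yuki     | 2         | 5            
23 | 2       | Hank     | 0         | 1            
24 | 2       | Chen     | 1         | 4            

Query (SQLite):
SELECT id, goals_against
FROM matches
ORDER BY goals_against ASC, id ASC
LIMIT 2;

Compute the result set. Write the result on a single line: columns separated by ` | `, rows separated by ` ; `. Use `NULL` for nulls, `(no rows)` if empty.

12 | 1 ; 23 | 1

Sort by goals_against asc, tiebreak id asc: (1, id=12), (1, id=23), (3, id=8), (4, id=2), (4, id=10) …. Take first 2.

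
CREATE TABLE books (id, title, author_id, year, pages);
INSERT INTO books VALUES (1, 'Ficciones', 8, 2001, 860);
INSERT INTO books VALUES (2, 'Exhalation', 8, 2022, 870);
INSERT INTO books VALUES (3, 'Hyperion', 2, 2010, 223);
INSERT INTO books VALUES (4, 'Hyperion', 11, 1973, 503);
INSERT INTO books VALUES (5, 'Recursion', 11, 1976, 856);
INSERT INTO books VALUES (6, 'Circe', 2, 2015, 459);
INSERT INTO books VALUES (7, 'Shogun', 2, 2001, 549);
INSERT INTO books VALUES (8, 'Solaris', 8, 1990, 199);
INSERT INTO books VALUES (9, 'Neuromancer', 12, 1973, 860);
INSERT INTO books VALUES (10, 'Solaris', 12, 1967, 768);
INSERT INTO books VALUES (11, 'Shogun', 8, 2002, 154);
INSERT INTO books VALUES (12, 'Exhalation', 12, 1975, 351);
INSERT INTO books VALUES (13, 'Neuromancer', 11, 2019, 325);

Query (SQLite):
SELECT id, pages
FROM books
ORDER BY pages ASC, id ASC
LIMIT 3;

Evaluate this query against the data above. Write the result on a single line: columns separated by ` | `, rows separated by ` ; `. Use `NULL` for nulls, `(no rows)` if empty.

11 | 154 ; 8 | 199 ; 3 | 223

Sort by pages asc, tiebreak id asc: (154, id=11), (199, id=8), (223, id=3), (325, id=13), (351, id=12), (459, id=6) …. Take first 3.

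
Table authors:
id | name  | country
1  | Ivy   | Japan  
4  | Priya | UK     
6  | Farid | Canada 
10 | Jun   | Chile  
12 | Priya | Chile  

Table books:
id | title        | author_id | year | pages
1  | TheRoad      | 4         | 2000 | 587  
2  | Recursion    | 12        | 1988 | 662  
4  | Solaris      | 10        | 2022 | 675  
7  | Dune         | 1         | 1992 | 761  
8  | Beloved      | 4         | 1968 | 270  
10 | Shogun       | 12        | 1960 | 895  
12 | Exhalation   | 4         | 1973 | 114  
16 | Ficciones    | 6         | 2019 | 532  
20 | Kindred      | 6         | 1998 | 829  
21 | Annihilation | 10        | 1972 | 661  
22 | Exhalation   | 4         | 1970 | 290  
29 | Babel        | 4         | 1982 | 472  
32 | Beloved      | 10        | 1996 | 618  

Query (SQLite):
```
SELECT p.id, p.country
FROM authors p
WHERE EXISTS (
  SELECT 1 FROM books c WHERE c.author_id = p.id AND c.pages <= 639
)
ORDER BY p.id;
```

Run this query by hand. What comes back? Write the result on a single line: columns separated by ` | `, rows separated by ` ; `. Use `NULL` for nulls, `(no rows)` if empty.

4 | UK ; 6 | Canada ; 10 | Chile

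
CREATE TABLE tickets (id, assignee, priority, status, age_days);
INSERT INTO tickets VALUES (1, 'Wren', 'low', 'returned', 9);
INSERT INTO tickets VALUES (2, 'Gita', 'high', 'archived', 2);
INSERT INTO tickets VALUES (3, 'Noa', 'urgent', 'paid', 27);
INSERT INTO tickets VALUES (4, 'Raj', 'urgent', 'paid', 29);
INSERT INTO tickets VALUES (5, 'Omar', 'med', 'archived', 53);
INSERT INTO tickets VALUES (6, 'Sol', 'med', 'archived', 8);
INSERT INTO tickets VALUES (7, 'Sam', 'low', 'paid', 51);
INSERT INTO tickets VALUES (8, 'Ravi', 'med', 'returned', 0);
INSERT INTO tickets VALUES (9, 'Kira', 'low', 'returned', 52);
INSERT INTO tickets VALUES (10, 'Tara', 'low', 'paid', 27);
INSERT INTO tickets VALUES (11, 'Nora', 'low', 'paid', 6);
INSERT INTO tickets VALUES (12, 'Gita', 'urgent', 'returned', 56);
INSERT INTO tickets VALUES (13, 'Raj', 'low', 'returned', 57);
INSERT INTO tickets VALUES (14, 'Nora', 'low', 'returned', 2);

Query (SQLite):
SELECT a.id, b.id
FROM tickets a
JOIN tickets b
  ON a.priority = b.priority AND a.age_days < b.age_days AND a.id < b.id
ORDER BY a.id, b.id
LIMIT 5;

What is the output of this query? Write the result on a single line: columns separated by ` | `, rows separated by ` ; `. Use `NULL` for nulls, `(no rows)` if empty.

1 | 7 ; 1 | 9 ; 1 | 10 ; 1 | 13 ; 3 | 4

Pairs (a,b) with same priority, a.age_days < b.age_days, a.id < b.id.
priority groups: high:{2} low:{1,7,9,10,11,13,14} med:{5,6,8} urgent:{3,4,12}
Ordered by (a.id, b.id); first 5.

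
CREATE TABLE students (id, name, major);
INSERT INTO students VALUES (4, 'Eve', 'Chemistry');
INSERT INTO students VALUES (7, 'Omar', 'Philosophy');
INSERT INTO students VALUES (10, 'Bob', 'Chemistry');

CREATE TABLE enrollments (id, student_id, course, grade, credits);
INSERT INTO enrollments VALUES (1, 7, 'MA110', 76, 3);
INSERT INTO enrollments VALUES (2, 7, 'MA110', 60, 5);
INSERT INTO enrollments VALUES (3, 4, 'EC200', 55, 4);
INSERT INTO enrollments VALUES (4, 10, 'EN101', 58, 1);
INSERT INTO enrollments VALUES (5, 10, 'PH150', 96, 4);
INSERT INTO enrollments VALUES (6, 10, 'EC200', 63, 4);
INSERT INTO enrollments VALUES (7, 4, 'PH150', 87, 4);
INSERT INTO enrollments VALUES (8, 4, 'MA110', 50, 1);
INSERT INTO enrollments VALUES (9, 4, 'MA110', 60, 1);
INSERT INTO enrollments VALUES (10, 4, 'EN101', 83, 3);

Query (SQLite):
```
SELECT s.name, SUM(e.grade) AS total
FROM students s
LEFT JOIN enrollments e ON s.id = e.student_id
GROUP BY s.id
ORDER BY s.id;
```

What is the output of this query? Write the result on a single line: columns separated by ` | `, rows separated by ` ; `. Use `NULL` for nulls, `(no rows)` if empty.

Eve | 335 ; Omar | 136 ; Bob | 217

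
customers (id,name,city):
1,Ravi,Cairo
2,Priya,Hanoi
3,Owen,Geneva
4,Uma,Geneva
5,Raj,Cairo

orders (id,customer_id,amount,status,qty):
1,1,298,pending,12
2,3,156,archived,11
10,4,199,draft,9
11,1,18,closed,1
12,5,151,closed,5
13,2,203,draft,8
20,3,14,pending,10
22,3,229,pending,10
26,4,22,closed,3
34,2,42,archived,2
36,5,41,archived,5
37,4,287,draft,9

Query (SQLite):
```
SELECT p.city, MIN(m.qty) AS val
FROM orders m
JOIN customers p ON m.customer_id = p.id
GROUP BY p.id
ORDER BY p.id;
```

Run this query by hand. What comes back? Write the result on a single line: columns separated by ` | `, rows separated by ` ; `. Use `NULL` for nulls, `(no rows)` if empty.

Cairo | 1 ; Hanoi | 2 ; Geneva | 10 ; Geneva | 3 ; Cairo | 5

Join each orders row to its customers via customer_id.
Group joined rows by customers.id; compute MIN(m.qty) per group.
  1: ids {1, 11} → MIN(m.qty)=1
  2: ids {13, 34} → MIN(m.qty)=2
  3: ids {2, 20, 22} → MIN(m.qty)=10
  4: ids {10, 26, 37} → MIN(m.qty)=3
  5: ids {12, 36} → MIN(m.qty)=5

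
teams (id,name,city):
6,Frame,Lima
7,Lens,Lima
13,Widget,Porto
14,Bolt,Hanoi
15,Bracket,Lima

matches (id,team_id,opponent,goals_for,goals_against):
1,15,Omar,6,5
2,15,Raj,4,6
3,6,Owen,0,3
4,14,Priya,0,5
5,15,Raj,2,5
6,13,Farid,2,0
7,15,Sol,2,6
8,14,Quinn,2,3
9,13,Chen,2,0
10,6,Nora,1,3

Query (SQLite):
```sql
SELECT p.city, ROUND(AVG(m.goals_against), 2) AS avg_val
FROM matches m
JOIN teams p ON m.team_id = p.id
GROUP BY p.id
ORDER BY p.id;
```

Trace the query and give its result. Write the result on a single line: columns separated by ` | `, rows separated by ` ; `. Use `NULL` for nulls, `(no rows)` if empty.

Lima | 3 ; Porto | 0 ; Hanoi | 4 ; Lima | 5.5

Join each matches row to its teams via team_id.
Group joined rows by teams.id; compute ROUND(AVG(m.goals_against), 2) per group.
  6: ids {3, 10} → ROUND(AVG(m.goals_against), 2)=3
  13: ids {6, 9} → ROUND(AVG(m.goals_against), 2)=0
  14: ids {4, 8} → ROUND(AVG(m.goals_against), 2)=4
  15: ids {1, 2, 5, 7} → ROUND(AVG(m.goals_against), 2)=5.5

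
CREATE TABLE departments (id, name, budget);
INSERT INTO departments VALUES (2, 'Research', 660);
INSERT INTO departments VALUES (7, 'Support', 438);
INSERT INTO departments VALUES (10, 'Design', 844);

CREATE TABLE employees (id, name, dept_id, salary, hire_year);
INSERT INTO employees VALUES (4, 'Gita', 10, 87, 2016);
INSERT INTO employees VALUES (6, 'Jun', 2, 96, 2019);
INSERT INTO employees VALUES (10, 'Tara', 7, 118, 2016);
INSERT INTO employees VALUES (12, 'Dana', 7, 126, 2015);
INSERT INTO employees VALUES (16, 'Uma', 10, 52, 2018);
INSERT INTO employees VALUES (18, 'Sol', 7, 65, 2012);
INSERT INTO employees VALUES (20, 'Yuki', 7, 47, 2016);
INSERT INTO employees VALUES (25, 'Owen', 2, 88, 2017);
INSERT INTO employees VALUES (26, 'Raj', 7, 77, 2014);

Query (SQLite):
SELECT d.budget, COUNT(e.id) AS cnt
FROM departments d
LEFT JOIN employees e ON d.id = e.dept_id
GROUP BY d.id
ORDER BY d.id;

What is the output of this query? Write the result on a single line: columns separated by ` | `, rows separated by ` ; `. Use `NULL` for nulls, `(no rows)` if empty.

LEFT JOIN keeps every departments row; unmatched ones get NULL for employees columns.
Group by departments.id and compute COUNT(e.id). COUNT(col) of an all-NULL group is 0.
  2: ids {6, 25} → COUNT(e.id)=2
  7: ids {10, 12, 18, 20, 26} → COUNT(e.id)=5
  10: ids {4, 16} → COUNT(e.id)=2

660 | 2 ; 438 | 5 ; 844 | 2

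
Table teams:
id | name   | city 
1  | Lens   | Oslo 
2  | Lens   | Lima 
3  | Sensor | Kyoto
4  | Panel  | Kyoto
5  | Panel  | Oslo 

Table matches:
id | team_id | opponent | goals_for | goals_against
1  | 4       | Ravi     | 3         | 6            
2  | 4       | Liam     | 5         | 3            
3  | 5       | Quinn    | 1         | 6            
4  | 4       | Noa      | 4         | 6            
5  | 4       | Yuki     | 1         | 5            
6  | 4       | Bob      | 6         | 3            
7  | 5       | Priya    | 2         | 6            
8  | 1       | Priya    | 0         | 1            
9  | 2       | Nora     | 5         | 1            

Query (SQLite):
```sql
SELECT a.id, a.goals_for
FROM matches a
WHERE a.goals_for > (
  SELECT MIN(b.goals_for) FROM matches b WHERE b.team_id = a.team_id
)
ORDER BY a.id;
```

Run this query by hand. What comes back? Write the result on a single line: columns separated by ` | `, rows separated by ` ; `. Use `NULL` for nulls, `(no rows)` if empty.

1 | 3 ; 2 | 5 ; 4 | 4 ; 6 | 6 ; 7 | 2

For each matches row a, compute MIN(goals_for) over rows sharing a.team_id.
Keep row a if a.goals_for > that per-group MIN.
  team_id=1: MIN(goals_for) = 0
  team_id=2: MIN(goals_for) = 5
  team_id=4: MIN(goals_for) = 1
  team_id=5: MIN(goals_for) = 1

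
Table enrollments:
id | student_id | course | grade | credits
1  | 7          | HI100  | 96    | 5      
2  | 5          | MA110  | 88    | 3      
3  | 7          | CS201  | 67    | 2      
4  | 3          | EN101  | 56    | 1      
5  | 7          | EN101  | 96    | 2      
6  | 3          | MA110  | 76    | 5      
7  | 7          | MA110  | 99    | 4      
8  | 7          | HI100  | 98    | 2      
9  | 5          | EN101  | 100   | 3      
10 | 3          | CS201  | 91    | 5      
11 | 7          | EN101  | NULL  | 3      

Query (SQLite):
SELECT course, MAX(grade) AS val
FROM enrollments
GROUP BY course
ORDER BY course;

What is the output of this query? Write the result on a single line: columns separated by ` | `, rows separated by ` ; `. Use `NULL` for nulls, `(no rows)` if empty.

CS201 | 91 ; EN101 | 100 ; HI100 | 98 ; MA110 | 99

Partition enrollments by course; compute MAX(grade) within each group.
  CS201: ids {3, 10} → MAX(grade)=91
  EN101: ids {4, 5, 9, 11} → MAX(grade)=100
  HI100: ids {1, 8} → MAX(grade)=98
  MA110: ids {2, 6, 7} → MAX(grade)=99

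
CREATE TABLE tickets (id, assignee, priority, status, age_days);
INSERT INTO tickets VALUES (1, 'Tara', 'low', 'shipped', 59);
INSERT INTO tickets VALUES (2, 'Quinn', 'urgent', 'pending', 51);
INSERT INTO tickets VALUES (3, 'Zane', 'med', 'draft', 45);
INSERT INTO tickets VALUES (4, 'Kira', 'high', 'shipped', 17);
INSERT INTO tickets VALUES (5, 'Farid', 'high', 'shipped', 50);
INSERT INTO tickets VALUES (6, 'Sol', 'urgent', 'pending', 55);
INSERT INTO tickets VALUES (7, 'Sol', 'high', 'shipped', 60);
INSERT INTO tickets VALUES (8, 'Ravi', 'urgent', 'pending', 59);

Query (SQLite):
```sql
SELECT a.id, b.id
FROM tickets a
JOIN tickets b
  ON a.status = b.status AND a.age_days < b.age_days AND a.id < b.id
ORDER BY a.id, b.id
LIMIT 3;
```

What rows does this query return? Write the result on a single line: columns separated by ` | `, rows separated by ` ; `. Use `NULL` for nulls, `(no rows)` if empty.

1 | 7 ; 2 | 6 ; 2 | 8

Pairs (a,b) with same status, a.age_days < b.age_days, a.id < b.id.
status groups: draft:{3} pending:{2,6,8} shipped:{1,4,5,7}
Ordered by (a.id, b.id); first 3.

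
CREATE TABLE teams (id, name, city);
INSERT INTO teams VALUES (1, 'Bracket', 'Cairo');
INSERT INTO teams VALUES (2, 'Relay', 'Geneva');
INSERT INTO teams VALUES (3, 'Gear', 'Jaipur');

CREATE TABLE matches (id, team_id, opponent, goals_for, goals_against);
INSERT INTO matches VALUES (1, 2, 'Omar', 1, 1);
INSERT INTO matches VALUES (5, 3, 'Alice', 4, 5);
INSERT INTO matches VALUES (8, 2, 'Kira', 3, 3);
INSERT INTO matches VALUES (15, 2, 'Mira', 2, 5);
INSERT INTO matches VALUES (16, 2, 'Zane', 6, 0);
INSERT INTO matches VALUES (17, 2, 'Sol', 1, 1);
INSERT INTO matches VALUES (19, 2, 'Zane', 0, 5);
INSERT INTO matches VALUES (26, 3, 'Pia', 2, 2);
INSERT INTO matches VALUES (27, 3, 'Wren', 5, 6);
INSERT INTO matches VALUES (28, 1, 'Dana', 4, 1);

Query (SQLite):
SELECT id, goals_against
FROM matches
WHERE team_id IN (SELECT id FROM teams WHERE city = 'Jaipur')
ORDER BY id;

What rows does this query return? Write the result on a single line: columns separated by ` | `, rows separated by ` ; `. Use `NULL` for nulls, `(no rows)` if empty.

Inner query: teams.id where city = 'Jaipur'.
Outer: keep matches rows whose team_id is in that set.
Inner query → {3}

5 | 5 ; 26 | 2 ; 27 | 6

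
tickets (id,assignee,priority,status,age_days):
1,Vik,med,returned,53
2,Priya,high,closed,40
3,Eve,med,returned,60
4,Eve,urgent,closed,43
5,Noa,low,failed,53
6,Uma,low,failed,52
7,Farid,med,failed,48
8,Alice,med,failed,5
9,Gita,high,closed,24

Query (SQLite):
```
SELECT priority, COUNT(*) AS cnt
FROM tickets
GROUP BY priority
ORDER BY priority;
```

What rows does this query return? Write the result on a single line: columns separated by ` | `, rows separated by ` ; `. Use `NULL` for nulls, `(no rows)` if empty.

Partition tickets by priority; compute COUNT(*) within each group.
  high: ids {2, 9} → COUNT(*)=2
  low: ids {5, 6} → COUNT(*)=2
  med: ids {1, 3, 7, 8} → COUNT(*)=4
  urgent: ids {4} → COUNT(*)=1

high | 2 ; low | 2 ; med | 4 ; urgent | 1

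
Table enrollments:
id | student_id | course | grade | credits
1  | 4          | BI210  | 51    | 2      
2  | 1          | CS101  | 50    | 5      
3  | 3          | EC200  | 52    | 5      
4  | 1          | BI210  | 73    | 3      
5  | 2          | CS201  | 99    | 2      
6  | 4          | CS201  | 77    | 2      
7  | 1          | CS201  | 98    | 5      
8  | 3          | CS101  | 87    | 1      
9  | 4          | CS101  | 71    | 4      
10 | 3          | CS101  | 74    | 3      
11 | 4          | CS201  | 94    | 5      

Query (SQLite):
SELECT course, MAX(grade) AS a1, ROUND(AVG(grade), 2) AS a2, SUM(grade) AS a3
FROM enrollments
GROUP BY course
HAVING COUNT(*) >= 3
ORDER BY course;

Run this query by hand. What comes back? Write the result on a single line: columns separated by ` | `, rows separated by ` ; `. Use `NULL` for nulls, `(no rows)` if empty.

Group enrollments by course.
Per group compute: MAX(grade), ROUND(AVG(grade), 2), SUM(grade).
HAVING: drop groups with fewer than 3 rows.
  BI210: ids {1, 4} → MAX(grade)=73, ROUND(AVG(grade), 2)=62, SUM(grade)=124
  CS101: ids {2, 8, 9, 10} → MAX(grade)=87, ROUND(AVG(grade), 2)=70.5, SUM(grade)=282
  CS201: ids {5, 6, 7, 11} → MAX(grade)=99, ROUND(AVG(grade), 2)=92, SUM(grade)=368
  EC200: ids {3} → MAX(grade)=52, ROUND(AVG(grade), 2)=52, SUM(grade)=52

CS101 | 87 | 70.5 | 282 ; CS201 | 99 | 92 | 368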